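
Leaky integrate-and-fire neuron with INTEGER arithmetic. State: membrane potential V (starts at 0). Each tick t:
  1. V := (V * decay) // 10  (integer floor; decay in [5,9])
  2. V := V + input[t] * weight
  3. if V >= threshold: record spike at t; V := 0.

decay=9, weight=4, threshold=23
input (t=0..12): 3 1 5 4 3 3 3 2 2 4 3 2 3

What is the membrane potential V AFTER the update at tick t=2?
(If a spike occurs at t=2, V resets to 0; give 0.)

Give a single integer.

t=0: input=3 -> V=12
t=1: input=1 -> V=14
t=2: input=5 -> V=0 FIRE
t=3: input=4 -> V=16
t=4: input=3 -> V=0 FIRE
t=5: input=3 -> V=12
t=6: input=3 -> V=22
t=7: input=2 -> V=0 FIRE
t=8: input=2 -> V=8
t=9: input=4 -> V=0 FIRE
t=10: input=3 -> V=12
t=11: input=2 -> V=18
t=12: input=3 -> V=0 FIRE

Answer: 0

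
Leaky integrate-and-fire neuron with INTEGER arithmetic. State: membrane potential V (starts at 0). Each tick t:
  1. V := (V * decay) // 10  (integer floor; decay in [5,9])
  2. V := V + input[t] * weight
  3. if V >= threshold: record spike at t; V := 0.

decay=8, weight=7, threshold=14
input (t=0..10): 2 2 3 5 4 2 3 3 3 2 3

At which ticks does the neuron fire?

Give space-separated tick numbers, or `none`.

t=0: input=2 -> V=0 FIRE
t=1: input=2 -> V=0 FIRE
t=2: input=3 -> V=0 FIRE
t=3: input=5 -> V=0 FIRE
t=4: input=4 -> V=0 FIRE
t=5: input=2 -> V=0 FIRE
t=6: input=3 -> V=0 FIRE
t=7: input=3 -> V=0 FIRE
t=8: input=3 -> V=0 FIRE
t=9: input=2 -> V=0 FIRE
t=10: input=3 -> V=0 FIRE

Answer: 0 1 2 3 4 5 6 7 8 9 10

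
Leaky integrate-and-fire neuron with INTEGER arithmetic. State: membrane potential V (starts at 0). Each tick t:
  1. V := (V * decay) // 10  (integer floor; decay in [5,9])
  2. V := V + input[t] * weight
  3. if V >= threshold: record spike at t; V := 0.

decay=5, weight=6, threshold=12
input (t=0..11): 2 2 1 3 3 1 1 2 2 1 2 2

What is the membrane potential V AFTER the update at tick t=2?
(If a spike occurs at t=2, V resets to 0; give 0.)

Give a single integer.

t=0: input=2 -> V=0 FIRE
t=1: input=2 -> V=0 FIRE
t=2: input=1 -> V=6
t=3: input=3 -> V=0 FIRE
t=4: input=3 -> V=0 FIRE
t=5: input=1 -> V=6
t=6: input=1 -> V=9
t=7: input=2 -> V=0 FIRE
t=8: input=2 -> V=0 FIRE
t=9: input=1 -> V=6
t=10: input=2 -> V=0 FIRE
t=11: input=2 -> V=0 FIRE

Answer: 6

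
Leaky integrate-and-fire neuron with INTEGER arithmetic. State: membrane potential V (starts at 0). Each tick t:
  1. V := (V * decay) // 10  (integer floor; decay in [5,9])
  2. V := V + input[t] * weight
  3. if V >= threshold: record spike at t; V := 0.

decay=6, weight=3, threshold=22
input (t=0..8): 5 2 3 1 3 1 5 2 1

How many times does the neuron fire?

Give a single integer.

t=0: input=5 -> V=15
t=1: input=2 -> V=15
t=2: input=3 -> V=18
t=3: input=1 -> V=13
t=4: input=3 -> V=16
t=5: input=1 -> V=12
t=6: input=5 -> V=0 FIRE
t=7: input=2 -> V=6
t=8: input=1 -> V=6

Answer: 1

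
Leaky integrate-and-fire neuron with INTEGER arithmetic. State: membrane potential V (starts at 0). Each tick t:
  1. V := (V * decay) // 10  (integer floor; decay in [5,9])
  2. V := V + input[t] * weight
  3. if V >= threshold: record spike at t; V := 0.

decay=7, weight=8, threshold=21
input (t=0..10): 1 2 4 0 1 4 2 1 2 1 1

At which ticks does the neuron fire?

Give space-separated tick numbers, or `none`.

Answer: 1 2 5 8

Derivation:
t=0: input=1 -> V=8
t=1: input=2 -> V=0 FIRE
t=2: input=4 -> V=0 FIRE
t=3: input=0 -> V=0
t=4: input=1 -> V=8
t=5: input=4 -> V=0 FIRE
t=6: input=2 -> V=16
t=7: input=1 -> V=19
t=8: input=2 -> V=0 FIRE
t=9: input=1 -> V=8
t=10: input=1 -> V=13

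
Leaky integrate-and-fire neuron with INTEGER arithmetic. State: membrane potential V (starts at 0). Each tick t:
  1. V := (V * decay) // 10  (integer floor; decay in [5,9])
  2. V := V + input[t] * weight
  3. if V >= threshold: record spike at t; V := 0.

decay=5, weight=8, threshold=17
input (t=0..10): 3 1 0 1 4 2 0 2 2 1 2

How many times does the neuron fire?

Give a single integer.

Answer: 4

Derivation:
t=0: input=3 -> V=0 FIRE
t=1: input=1 -> V=8
t=2: input=0 -> V=4
t=3: input=1 -> V=10
t=4: input=4 -> V=0 FIRE
t=5: input=2 -> V=16
t=6: input=0 -> V=8
t=7: input=2 -> V=0 FIRE
t=8: input=2 -> V=16
t=9: input=1 -> V=16
t=10: input=2 -> V=0 FIRE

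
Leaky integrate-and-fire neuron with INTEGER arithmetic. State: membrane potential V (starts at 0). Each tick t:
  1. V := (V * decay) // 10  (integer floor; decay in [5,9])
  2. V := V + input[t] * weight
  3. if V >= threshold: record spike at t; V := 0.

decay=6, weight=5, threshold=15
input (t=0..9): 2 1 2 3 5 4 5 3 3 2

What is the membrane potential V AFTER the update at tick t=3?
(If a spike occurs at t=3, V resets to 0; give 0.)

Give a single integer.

Answer: 0

Derivation:
t=0: input=2 -> V=10
t=1: input=1 -> V=11
t=2: input=2 -> V=0 FIRE
t=3: input=3 -> V=0 FIRE
t=4: input=5 -> V=0 FIRE
t=5: input=4 -> V=0 FIRE
t=6: input=5 -> V=0 FIRE
t=7: input=3 -> V=0 FIRE
t=8: input=3 -> V=0 FIRE
t=9: input=2 -> V=10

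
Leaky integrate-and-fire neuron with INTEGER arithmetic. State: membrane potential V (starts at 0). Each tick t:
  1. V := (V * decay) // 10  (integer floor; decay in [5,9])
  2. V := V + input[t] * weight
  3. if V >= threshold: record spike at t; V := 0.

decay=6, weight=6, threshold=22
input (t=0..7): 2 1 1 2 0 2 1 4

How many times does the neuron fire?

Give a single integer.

Answer: 1

Derivation:
t=0: input=2 -> V=12
t=1: input=1 -> V=13
t=2: input=1 -> V=13
t=3: input=2 -> V=19
t=4: input=0 -> V=11
t=5: input=2 -> V=18
t=6: input=1 -> V=16
t=7: input=4 -> V=0 FIRE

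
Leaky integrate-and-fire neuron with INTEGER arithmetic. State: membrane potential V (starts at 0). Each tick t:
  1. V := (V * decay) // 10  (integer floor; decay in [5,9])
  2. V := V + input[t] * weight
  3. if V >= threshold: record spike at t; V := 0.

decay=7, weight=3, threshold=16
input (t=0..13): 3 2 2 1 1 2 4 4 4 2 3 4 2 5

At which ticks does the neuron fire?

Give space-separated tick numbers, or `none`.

Answer: 6 8 11 13

Derivation:
t=0: input=3 -> V=9
t=1: input=2 -> V=12
t=2: input=2 -> V=14
t=3: input=1 -> V=12
t=4: input=1 -> V=11
t=5: input=2 -> V=13
t=6: input=4 -> V=0 FIRE
t=7: input=4 -> V=12
t=8: input=4 -> V=0 FIRE
t=9: input=2 -> V=6
t=10: input=3 -> V=13
t=11: input=4 -> V=0 FIRE
t=12: input=2 -> V=6
t=13: input=5 -> V=0 FIRE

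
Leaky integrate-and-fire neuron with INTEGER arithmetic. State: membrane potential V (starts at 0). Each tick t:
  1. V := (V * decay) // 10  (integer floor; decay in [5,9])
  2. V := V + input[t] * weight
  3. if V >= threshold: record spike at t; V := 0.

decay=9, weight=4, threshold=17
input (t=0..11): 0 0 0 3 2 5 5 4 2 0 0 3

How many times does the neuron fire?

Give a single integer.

Answer: 4

Derivation:
t=0: input=0 -> V=0
t=1: input=0 -> V=0
t=2: input=0 -> V=0
t=3: input=3 -> V=12
t=4: input=2 -> V=0 FIRE
t=5: input=5 -> V=0 FIRE
t=6: input=5 -> V=0 FIRE
t=7: input=4 -> V=16
t=8: input=2 -> V=0 FIRE
t=9: input=0 -> V=0
t=10: input=0 -> V=0
t=11: input=3 -> V=12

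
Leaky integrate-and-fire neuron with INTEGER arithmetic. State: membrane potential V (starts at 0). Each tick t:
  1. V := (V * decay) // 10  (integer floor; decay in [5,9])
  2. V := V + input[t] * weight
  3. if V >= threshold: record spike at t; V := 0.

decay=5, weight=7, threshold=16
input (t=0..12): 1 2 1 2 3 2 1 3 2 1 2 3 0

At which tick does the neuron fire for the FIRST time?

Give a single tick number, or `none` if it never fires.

Answer: 1

Derivation:
t=0: input=1 -> V=7
t=1: input=2 -> V=0 FIRE
t=2: input=1 -> V=7
t=3: input=2 -> V=0 FIRE
t=4: input=3 -> V=0 FIRE
t=5: input=2 -> V=14
t=6: input=1 -> V=14
t=7: input=3 -> V=0 FIRE
t=8: input=2 -> V=14
t=9: input=1 -> V=14
t=10: input=2 -> V=0 FIRE
t=11: input=3 -> V=0 FIRE
t=12: input=0 -> V=0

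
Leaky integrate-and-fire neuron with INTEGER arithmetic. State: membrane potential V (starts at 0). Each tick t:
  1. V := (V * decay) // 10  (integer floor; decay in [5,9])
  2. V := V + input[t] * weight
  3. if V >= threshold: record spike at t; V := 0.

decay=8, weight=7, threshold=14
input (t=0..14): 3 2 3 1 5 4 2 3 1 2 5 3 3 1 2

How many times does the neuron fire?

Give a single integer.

Answer: 12

Derivation:
t=0: input=3 -> V=0 FIRE
t=1: input=2 -> V=0 FIRE
t=2: input=3 -> V=0 FIRE
t=3: input=1 -> V=7
t=4: input=5 -> V=0 FIRE
t=5: input=4 -> V=0 FIRE
t=6: input=2 -> V=0 FIRE
t=7: input=3 -> V=0 FIRE
t=8: input=1 -> V=7
t=9: input=2 -> V=0 FIRE
t=10: input=5 -> V=0 FIRE
t=11: input=3 -> V=0 FIRE
t=12: input=3 -> V=0 FIRE
t=13: input=1 -> V=7
t=14: input=2 -> V=0 FIRE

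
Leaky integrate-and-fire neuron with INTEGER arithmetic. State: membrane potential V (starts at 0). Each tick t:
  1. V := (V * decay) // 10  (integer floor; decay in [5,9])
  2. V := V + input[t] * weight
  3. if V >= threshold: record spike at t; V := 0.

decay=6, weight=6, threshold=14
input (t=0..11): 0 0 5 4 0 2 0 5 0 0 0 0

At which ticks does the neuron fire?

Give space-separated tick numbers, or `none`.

Answer: 2 3 7

Derivation:
t=0: input=0 -> V=0
t=1: input=0 -> V=0
t=2: input=5 -> V=0 FIRE
t=3: input=4 -> V=0 FIRE
t=4: input=0 -> V=0
t=5: input=2 -> V=12
t=6: input=0 -> V=7
t=7: input=5 -> V=0 FIRE
t=8: input=0 -> V=0
t=9: input=0 -> V=0
t=10: input=0 -> V=0
t=11: input=0 -> V=0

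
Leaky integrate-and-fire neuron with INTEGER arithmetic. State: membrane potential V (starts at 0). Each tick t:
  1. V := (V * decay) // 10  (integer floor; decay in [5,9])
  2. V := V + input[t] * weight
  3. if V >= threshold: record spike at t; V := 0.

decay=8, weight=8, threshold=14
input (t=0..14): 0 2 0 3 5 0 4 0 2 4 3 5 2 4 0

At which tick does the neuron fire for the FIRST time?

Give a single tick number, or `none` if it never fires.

t=0: input=0 -> V=0
t=1: input=2 -> V=0 FIRE
t=2: input=0 -> V=0
t=3: input=3 -> V=0 FIRE
t=4: input=5 -> V=0 FIRE
t=5: input=0 -> V=0
t=6: input=4 -> V=0 FIRE
t=7: input=0 -> V=0
t=8: input=2 -> V=0 FIRE
t=9: input=4 -> V=0 FIRE
t=10: input=3 -> V=0 FIRE
t=11: input=5 -> V=0 FIRE
t=12: input=2 -> V=0 FIRE
t=13: input=4 -> V=0 FIRE
t=14: input=0 -> V=0

Answer: 1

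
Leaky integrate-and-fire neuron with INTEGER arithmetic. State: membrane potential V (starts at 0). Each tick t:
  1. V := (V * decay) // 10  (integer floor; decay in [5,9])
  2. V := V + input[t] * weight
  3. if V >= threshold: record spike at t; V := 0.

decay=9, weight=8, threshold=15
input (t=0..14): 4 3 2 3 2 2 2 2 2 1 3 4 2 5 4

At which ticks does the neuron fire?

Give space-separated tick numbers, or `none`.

Answer: 0 1 2 3 4 5 6 7 8 10 11 12 13 14

Derivation:
t=0: input=4 -> V=0 FIRE
t=1: input=3 -> V=0 FIRE
t=2: input=2 -> V=0 FIRE
t=3: input=3 -> V=0 FIRE
t=4: input=2 -> V=0 FIRE
t=5: input=2 -> V=0 FIRE
t=6: input=2 -> V=0 FIRE
t=7: input=2 -> V=0 FIRE
t=8: input=2 -> V=0 FIRE
t=9: input=1 -> V=8
t=10: input=3 -> V=0 FIRE
t=11: input=4 -> V=0 FIRE
t=12: input=2 -> V=0 FIRE
t=13: input=5 -> V=0 FIRE
t=14: input=4 -> V=0 FIRE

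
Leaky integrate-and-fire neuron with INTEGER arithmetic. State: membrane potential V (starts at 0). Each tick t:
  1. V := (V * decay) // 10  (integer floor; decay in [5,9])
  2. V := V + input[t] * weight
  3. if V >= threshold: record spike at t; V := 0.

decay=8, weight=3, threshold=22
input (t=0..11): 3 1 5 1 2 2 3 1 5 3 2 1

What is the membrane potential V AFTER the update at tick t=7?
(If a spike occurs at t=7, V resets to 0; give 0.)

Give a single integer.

t=0: input=3 -> V=9
t=1: input=1 -> V=10
t=2: input=5 -> V=0 FIRE
t=3: input=1 -> V=3
t=4: input=2 -> V=8
t=5: input=2 -> V=12
t=6: input=3 -> V=18
t=7: input=1 -> V=17
t=8: input=5 -> V=0 FIRE
t=9: input=3 -> V=9
t=10: input=2 -> V=13
t=11: input=1 -> V=13

Answer: 17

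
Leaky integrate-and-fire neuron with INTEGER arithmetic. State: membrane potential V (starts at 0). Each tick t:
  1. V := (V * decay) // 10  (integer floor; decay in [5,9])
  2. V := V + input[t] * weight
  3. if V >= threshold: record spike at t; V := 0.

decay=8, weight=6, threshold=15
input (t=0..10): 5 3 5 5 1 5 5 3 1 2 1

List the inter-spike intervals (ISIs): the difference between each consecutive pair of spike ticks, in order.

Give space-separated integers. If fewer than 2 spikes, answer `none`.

t=0: input=5 -> V=0 FIRE
t=1: input=3 -> V=0 FIRE
t=2: input=5 -> V=0 FIRE
t=3: input=5 -> V=0 FIRE
t=4: input=1 -> V=6
t=5: input=5 -> V=0 FIRE
t=6: input=5 -> V=0 FIRE
t=7: input=3 -> V=0 FIRE
t=8: input=1 -> V=6
t=9: input=2 -> V=0 FIRE
t=10: input=1 -> V=6

Answer: 1 1 1 2 1 1 2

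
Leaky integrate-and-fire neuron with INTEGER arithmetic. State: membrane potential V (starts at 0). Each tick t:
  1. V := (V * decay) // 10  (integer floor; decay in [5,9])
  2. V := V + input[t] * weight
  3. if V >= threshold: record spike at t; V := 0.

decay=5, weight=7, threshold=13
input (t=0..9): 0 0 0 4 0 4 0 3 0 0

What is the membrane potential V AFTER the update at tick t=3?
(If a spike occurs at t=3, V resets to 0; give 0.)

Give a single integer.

Answer: 0

Derivation:
t=0: input=0 -> V=0
t=1: input=0 -> V=0
t=2: input=0 -> V=0
t=3: input=4 -> V=0 FIRE
t=4: input=0 -> V=0
t=5: input=4 -> V=0 FIRE
t=6: input=0 -> V=0
t=7: input=3 -> V=0 FIRE
t=8: input=0 -> V=0
t=9: input=0 -> V=0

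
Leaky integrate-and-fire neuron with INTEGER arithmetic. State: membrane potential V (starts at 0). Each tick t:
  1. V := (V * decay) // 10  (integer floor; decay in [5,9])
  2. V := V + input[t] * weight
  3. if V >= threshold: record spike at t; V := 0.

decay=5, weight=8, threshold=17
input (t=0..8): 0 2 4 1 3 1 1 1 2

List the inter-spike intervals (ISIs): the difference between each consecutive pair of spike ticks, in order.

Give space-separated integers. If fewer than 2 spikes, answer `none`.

t=0: input=0 -> V=0
t=1: input=2 -> V=16
t=2: input=4 -> V=0 FIRE
t=3: input=1 -> V=8
t=4: input=3 -> V=0 FIRE
t=5: input=1 -> V=8
t=6: input=1 -> V=12
t=7: input=1 -> V=14
t=8: input=2 -> V=0 FIRE

Answer: 2 4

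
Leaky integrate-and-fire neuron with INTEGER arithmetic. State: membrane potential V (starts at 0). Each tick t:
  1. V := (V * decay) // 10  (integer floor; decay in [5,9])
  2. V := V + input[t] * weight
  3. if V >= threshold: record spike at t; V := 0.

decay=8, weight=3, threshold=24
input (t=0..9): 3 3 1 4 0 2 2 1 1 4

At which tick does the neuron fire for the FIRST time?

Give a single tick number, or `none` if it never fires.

t=0: input=3 -> V=9
t=1: input=3 -> V=16
t=2: input=1 -> V=15
t=3: input=4 -> V=0 FIRE
t=4: input=0 -> V=0
t=5: input=2 -> V=6
t=6: input=2 -> V=10
t=7: input=1 -> V=11
t=8: input=1 -> V=11
t=9: input=4 -> V=20

Answer: 3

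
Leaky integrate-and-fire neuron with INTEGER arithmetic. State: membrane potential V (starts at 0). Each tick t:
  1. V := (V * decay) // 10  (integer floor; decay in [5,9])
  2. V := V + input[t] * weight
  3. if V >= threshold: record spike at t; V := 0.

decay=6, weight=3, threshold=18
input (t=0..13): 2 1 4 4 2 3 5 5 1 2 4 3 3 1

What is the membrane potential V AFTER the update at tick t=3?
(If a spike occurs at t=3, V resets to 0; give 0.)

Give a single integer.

t=0: input=2 -> V=6
t=1: input=1 -> V=6
t=2: input=4 -> V=15
t=3: input=4 -> V=0 FIRE
t=4: input=2 -> V=6
t=5: input=3 -> V=12
t=6: input=5 -> V=0 FIRE
t=7: input=5 -> V=15
t=8: input=1 -> V=12
t=9: input=2 -> V=13
t=10: input=4 -> V=0 FIRE
t=11: input=3 -> V=9
t=12: input=3 -> V=14
t=13: input=1 -> V=11

Answer: 0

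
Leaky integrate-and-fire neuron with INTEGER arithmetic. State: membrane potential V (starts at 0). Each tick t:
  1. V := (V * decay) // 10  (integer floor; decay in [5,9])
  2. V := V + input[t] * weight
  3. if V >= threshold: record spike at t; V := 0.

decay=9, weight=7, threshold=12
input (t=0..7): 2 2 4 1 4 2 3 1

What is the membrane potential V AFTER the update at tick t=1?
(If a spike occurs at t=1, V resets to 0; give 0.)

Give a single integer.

t=0: input=2 -> V=0 FIRE
t=1: input=2 -> V=0 FIRE
t=2: input=4 -> V=0 FIRE
t=3: input=1 -> V=7
t=4: input=4 -> V=0 FIRE
t=5: input=2 -> V=0 FIRE
t=6: input=3 -> V=0 FIRE
t=7: input=1 -> V=7

Answer: 0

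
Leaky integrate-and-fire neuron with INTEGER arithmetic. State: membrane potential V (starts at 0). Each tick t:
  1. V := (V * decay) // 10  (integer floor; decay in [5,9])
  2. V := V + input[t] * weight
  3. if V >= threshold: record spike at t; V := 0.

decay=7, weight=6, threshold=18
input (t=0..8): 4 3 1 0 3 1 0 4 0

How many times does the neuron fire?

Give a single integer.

t=0: input=4 -> V=0 FIRE
t=1: input=3 -> V=0 FIRE
t=2: input=1 -> V=6
t=3: input=0 -> V=4
t=4: input=3 -> V=0 FIRE
t=5: input=1 -> V=6
t=6: input=0 -> V=4
t=7: input=4 -> V=0 FIRE
t=8: input=0 -> V=0

Answer: 4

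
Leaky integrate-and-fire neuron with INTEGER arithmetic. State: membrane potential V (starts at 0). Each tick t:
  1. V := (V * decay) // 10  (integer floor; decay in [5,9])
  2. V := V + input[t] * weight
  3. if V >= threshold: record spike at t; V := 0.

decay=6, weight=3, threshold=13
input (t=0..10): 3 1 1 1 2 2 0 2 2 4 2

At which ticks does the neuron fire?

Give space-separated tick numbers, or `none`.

t=0: input=3 -> V=9
t=1: input=1 -> V=8
t=2: input=1 -> V=7
t=3: input=1 -> V=7
t=4: input=2 -> V=10
t=5: input=2 -> V=12
t=6: input=0 -> V=7
t=7: input=2 -> V=10
t=8: input=2 -> V=12
t=9: input=4 -> V=0 FIRE
t=10: input=2 -> V=6

Answer: 9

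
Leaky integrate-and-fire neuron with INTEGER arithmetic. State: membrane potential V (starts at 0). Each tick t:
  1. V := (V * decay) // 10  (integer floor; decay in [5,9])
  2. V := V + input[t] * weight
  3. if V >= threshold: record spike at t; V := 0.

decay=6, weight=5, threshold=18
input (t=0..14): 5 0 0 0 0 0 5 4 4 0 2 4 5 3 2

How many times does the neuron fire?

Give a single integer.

Answer: 7

Derivation:
t=0: input=5 -> V=0 FIRE
t=1: input=0 -> V=0
t=2: input=0 -> V=0
t=3: input=0 -> V=0
t=4: input=0 -> V=0
t=5: input=0 -> V=0
t=6: input=5 -> V=0 FIRE
t=7: input=4 -> V=0 FIRE
t=8: input=4 -> V=0 FIRE
t=9: input=0 -> V=0
t=10: input=2 -> V=10
t=11: input=4 -> V=0 FIRE
t=12: input=5 -> V=0 FIRE
t=13: input=3 -> V=15
t=14: input=2 -> V=0 FIRE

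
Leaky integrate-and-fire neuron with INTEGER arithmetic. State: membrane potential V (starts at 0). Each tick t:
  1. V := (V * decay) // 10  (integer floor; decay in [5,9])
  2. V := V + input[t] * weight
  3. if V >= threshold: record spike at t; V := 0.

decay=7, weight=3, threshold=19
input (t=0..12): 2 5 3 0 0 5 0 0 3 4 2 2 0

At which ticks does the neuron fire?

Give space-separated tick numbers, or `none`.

t=0: input=2 -> V=6
t=1: input=5 -> V=0 FIRE
t=2: input=3 -> V=9
t=3: input=0 -> V=6
t=4: input=0 -> V=4
t=5: input=5 -> V=17
t=6: input=0 -> V=11
t=7: input=0 -> V=7
t=8: input=3 -> V=13
t=9: input=4 -> V=0 FIRE
t=10: input=2 -> V=6
t=11: input=2 -> V=10
t=12: input=0 -> V=7

Answer: 1 9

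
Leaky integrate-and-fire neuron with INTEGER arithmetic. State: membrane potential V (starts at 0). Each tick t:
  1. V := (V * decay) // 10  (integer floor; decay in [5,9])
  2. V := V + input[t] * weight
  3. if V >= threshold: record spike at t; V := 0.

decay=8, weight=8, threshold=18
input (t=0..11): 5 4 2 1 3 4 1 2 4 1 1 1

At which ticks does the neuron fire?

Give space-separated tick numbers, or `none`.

t=0: input=5 -> V=0 FIRE
t=1: input=4 -> V=0 FIRE
t=2: input=2 -> V=16
t=3: input=1 -> V=0 FIRE
t=4: input=3 -> V=0 FIRE
t=5: input=4 -> V=0 FIRE
t=6: input=1 -> V=8
t=7: input=2 -> V=0 FIRE
t=8: input=4 -> V=0 FIRE
t=9: input=1 -> V=8
t=10: input=1 -> V=14
t=11: input=1 -> V=0 FIRE

Answer: 0 1 3 4 5 7 8 11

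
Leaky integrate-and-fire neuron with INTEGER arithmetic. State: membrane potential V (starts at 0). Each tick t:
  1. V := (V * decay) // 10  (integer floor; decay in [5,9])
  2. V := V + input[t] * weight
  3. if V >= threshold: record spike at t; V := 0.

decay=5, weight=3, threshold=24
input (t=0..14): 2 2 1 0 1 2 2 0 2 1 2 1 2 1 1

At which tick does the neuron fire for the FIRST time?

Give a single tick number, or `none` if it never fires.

Answer: none

Derivation:
t=0: input=2 -> V=6
t=1: input=2 -> V=9
t=2: input=1 -> V=7
t=3: input=0 -> V=3
t=4: input=1 -> V=4
t=5: input=2 -> V=8
t=6: input=2 -> V=10
t=7: input=0 -> V=5
t=8: input=2 -> V=8
t=9: input=1 -> V=7
t=10: input=2 -> V=9
t=11: input=1 -> V=7
t=12: input=2 -> V=9
t=13: input=1 -> V=7
t=14: input=1 -> V=6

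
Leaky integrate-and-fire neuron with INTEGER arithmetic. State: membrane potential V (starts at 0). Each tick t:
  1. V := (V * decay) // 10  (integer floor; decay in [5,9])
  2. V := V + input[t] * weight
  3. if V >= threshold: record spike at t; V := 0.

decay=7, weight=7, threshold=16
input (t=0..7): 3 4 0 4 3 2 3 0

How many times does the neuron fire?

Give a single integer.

t=0: input=3 -> V=0 FIRE
t=1: input=4 -> V=0 FIRE
t=2: input=0 -> V=0
t=3: input=4 -> V=0 FIRE
t=4: input=3 -> V=0 FIRE
t=5: input=2 -> V=14
t=6: input=3 -> V=0 FIRE
t=7: input=0 -> V=0

Answer: 5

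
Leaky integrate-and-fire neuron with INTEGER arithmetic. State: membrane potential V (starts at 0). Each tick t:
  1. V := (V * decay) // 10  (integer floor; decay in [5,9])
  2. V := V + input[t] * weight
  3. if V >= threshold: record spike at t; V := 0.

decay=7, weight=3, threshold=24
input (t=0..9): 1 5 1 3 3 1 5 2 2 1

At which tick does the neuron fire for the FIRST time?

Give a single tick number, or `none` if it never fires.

t=0: input=1 -> V=3
t=1: input=5 -> V=17
t=2: input=1 -> V=14
t=3: input=3 -> V=18
t=4: input=3 -> V=21
t=5: input=1 -> V=17
t=6: input=5 -> V=0 FIRE
t=7: input=2 -> V=6
t=8: input=2 -> V=10
t=9: input=1 -> V=10

Answer: 6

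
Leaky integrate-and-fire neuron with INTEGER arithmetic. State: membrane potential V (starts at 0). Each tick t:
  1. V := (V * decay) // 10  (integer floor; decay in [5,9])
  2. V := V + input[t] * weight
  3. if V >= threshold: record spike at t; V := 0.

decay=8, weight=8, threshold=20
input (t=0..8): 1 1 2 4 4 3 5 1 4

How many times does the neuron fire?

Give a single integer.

t=0: input=1 -> V=8
t=1: input=1 -> V=14
t=2: input=2 -> V=0 FIRE
t=3: input=4 -> V=0 FIRE
t=4: input=4 -> V=0 FIRE
t=5: input=3 -> V=0 FIRE
t=6: input=5 -> V=0 FIRE
t=7: input=1 -> V=8
t=8: input=4 -> V=0 FIRE

Answer: 6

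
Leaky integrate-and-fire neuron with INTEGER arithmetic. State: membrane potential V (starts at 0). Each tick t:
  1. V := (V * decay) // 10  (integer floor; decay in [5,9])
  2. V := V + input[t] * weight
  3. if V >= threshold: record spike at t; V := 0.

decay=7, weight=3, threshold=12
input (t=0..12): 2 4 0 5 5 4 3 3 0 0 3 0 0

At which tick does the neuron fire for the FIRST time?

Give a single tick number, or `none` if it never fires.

Answer: 1

Derivation:
t=0: input=2 -> V=6
t=1: input=4 -> V=0 FIRE
t=2: input=0 -> V=0
t=3: input=5 -> V=0 FIRE
t=4: input=5 -> V=0 FIRE
t=5: input=4 -> V=0 FIRE
t=6: input=3 -> V=9
t=7: input=3 -> V=0 FIRE
t=8: input=0 -> V=0
t=9: input=0 -> V=0
t=10: input=3 -> V=9
t=11: input=0 -> V=6
t=12: input=0 -> V=4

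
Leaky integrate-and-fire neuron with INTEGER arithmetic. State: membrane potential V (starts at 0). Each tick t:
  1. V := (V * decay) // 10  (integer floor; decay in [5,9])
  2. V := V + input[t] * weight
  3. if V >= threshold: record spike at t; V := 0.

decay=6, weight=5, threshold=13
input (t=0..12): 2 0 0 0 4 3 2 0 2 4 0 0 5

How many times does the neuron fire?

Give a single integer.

Answer: 5

Derivation:
t=0: input=2 -> V=10
t=1: input=0 -> V=6
t=2: input=0 -> V=3
t=3: input=0 -> V=1
t=4: input=4 -> V=0 FIRE
t=5: input=3 -> V=0 FIRE
t=6: input=2 -> V=10
t=7: input=0 -> V=6
t=8: input=2 -> V=0 FIRE
t=9: input=4 -> V=0 FIRE
t=10: input=0 -> V=0
t=11: input=0 -> V=0
t=12: input=5 -> V=0 FIRE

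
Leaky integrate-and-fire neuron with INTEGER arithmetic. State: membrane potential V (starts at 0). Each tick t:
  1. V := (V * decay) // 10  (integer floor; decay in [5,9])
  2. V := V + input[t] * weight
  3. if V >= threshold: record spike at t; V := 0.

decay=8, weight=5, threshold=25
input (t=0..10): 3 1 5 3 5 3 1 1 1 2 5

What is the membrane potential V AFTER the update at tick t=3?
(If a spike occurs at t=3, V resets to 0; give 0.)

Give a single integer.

t=0: input=3 -> V=15
t=1: input=1 -> V=17
t=2: input=5 -> V=0 FIRE
t=3: input=3 -> V=15
t=4: input=5 -> V=0 FIRE
t=5: input=3 -> V=15
t=6: input=1 -> V=17
t=7: input=1 -> V=18
t=8: input=1 -> V=19
t=9: input=2 -> V=0 FIRE
t=10: input=5 -> V=0 FIRE

Answer: 15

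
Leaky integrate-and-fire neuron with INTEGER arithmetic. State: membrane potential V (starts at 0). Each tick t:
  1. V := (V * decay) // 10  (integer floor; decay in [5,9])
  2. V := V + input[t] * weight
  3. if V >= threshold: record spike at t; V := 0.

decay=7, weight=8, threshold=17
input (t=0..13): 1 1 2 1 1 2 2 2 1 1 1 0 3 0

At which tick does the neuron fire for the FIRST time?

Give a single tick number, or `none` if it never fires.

t=0: input=1 -> V=8
t=1: input=1 -> V=13
t=2: input=2 -> V=0 FIRE
t=3: input=1 -> V=8
t=4: input=1 -> V=13
t=5: input=2 -> V=0 FIRE
t=6: input=2 -> V=16
t=7: input=2 -> V=0 FIRE
t=8: input=1 -> V=8
t=9: input=1 -> V=13
t=10: input=1 -> V=0 FIRE
t=11: input=0 -> V=0
t=12: input=3 -> V=0 FIRE
t=13: input=0 -> V=0

Answer: 2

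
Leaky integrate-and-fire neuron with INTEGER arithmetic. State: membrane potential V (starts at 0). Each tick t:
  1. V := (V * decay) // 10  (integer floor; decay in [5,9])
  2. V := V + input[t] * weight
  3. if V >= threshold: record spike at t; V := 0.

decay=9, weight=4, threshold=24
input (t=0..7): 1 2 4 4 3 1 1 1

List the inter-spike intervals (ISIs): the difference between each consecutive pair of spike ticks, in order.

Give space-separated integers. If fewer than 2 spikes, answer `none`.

Answer: 2

Derivation:
t=0: input=1 -> V=4
t=1: input=2 -> V=11
t=2: input=4 -> V=0 FIRE
t=3: input=4 -> V=16
t=4: input=3 -> V=0 FIRE
t=5: input=1 -> V=4
t=6: input=1 -> V=7
t=7: input=1 -> V=10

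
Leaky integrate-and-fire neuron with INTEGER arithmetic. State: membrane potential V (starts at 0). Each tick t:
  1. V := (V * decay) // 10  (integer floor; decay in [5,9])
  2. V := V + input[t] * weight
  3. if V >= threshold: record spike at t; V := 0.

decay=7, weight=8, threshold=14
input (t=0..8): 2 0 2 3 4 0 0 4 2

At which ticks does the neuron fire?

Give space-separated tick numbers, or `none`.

Answer: 0 2 3 4 7 8

Derivation:
t=0: input=2 -> V=0 FIRE
t=1: input=0 -> V=0
t=2: input=2 -> V=0 FIRE
t=3: input=3 -> V=0 FIRE
t=4: input=4 -> V=0 FIRE
t=5: input=0 -> V=0
t=6: input=0 -> V=0
t=7: input=4 -> V=0 FIRE
t=8: input=2 -> V=0 FIRE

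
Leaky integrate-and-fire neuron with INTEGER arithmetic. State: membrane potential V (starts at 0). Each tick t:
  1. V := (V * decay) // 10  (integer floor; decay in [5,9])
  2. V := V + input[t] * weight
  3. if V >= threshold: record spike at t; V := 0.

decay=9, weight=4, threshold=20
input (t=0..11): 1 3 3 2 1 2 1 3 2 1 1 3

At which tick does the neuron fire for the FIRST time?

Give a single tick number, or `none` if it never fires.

Answer: 2

Derivation:
t=0: input=1 -> V=4
t=1: input=3 -> V=15
t=2: input=3 -> V=0 FIRE
t=3: input=2 -> V=8
t=4: input=1 -> V=11
t=5: input=2 -> V=17
t=6: input=1 -> V=19
t=7: input=3 -> V=0 FIRE
t=8: input=2 -> V=8
t=9: input=1 -> V=11
t=10: input=1 -> V=13
t=11: input=3 -> V=0 FIRE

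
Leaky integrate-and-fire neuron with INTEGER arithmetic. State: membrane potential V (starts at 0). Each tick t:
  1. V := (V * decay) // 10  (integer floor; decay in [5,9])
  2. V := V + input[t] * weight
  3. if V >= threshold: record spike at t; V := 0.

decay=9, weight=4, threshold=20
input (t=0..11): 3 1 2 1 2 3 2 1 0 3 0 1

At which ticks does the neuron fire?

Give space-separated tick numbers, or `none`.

Answer: 2 5 9

Derivation:
t=0: input=3 -> V=12
t=1: input=1 -> V=14
t=2: input=2 -> V=0 FIRE
t=3: input=1 -> V=4
t=4: input=2 -> V=11
t=5: input=3 -> V=0 FIRE
t=6: input=2 -> V=8
t=7: input=1 -> V=11
t=8: input=0 -> V=9
t=9: input=3 -> V=0 FIRE
t=10: input=0 -> V=0
t=11: input=1 -> V=4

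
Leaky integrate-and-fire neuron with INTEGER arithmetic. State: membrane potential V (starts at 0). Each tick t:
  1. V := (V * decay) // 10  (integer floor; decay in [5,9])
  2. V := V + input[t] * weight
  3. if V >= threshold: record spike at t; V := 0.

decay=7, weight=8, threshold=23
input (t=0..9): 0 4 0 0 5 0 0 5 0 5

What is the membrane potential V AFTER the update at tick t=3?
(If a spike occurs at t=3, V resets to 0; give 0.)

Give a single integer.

Answer: 0

Derivation:
t=0: input=0 -> V=0
t=1: input=4 -> V=0 FIRE
t=2: input=0 -> V=0
t=3: input=0 -> V=0
t=4: input=5 -> V=0 FIRE
t=5: input=0 -> V=0
t=6: input=0 -> V=0
t=7: input=5 -> V=0 FIRE
t=8: input=0 -> V=0
t=9: input=5 -> V=0 FIRE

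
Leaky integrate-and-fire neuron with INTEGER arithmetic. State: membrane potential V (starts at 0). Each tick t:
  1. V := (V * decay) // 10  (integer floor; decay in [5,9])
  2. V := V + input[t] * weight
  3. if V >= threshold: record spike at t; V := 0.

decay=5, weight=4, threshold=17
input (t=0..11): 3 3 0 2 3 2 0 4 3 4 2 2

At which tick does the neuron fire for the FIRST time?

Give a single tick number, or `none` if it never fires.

t=0: input=3 -> V=12
t=1: input=3 -> V=0 FIRE
t=2: input=0 -> V=0
t=3: input=2 -> V=8
t=4: input=3 -> V=16
t=5: input=2 -> V=16
t=6: input=0 -> V=8
t=7: input=4 -> V=0 FIRE
t=8: input=3 -> V=12
t=9: input=4 -> V=0 FIRE
t=10: input=2 -> V=8
t=11: input=2 -> V=12

Answer: 1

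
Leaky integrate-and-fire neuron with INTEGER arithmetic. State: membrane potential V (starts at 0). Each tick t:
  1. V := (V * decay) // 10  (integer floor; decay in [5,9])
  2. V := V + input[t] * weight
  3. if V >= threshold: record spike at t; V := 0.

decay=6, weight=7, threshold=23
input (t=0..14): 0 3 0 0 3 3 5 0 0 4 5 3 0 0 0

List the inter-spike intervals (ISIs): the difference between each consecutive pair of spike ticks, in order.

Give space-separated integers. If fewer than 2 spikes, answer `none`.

Answer: 2 3 1

Derivation:
t=0: input=0 -> V=0
t=1: input=3 -> V=21
t=2: input=0 -> V=12
t=3: input=0 -> V=7
t=4: input=3 -> V=0 FIRE
t=5: input=3 -> V=21
t=6: input=5 -> V=0 FIRE
t=7: input=0 -> V=0
t=8: input=0 -> V=0
t=9: input=4 -> V=0 FIRE
t=10: input=5 -> V=0 FIRE
t=11: input=3 -> V=21
t=12: input=0 -> V=12
t=13: input=0 -> V=7
t=14: input=0 -> V=4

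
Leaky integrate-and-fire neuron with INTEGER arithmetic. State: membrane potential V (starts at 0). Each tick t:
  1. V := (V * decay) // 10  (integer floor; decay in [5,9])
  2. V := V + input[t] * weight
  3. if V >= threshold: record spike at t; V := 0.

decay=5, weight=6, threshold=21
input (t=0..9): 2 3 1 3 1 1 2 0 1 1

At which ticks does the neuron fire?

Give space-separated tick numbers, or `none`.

t=0: input=2 -> V=12
t=1: input=3 -> V=0 FIRE
t=2: input=1 -> V=6
t=3: input=3 -> V=0 FIRE
t=4: input=1 -> V=6
t=5: input=1 -> V=9
t=6: input=2 -> V=16
t=7: input=0 -> V=8
t=8: input=1 -> V=10
t=9: input=1 -> V=11

Answer: 1 3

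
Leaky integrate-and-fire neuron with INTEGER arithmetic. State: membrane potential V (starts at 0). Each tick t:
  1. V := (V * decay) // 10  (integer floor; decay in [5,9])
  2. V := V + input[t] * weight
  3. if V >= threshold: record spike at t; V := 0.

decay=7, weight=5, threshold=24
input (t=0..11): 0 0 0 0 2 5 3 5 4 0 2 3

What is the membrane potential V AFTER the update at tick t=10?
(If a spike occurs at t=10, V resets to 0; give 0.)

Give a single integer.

t=0: input=0 -> V=0
t=1: input=0 -> V=0
t=2: input=0 -> V=0
t=3: input=0 -> V=0
t=4: input=2 -> V=10
t=5: input=5 -> V=0 FIRE
t=6: input=3 -> V=15
t=7: input=5 -> V=0 FIRE
t=8: input=4 -> V=20
t=9: input=0 -> V=14
t=10: input=2 -> V=19
t=11: input=3 -> V=0 FIRE

Answer: 19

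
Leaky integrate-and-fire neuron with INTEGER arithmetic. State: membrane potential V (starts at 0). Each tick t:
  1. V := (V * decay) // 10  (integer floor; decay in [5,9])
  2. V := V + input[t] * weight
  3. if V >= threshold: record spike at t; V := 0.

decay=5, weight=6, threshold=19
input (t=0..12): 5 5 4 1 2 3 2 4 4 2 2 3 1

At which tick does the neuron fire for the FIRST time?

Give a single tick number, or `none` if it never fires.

t=0: input=5 -> V=0 FIRE
t=1: input=5 -> V=0 FIRE
t=2: input=4 -> V=0 FIRE
t=3: input=1 -> V=6
t=4: input=2 -> V=15
t=5: input=3 -> V=0 FIRE
t=6: input=2 -> V=12
t=7: input=4 -> V=0 FIRE
t=8: input=4 -> V=0 FIRE
t=9: input=2 -> V=12
t=10: input=2 -> V=18
t=11: input=3 -> V=0 FIRE
t=12: input=1 -> V=6

Answer: 0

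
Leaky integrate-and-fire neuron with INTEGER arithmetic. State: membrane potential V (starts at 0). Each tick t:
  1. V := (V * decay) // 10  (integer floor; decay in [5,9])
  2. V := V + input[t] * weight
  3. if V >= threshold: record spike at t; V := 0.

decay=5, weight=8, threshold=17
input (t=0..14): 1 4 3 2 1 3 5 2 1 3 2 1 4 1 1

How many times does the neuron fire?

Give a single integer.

t=0: input=1 -> V=8
t=1: input=4 -> V=0 FIRE
t=2: input=3 -> V=0 FIRE
t=3: input=2 -> V=16
t=4: input=1 -> V=16
t=5: input=3 -> V=0 FIRE
t=6: input=5 -> V=0 FIRE
t=7: input=2 -> V=16
t=8: input=1 -> V=16
t=9: input=3 -> V=0 FIRE
t=10: input=2 -> V=16
t=11: input=1 -> V=16
t=12: input=4 -> V=0 FIRE
t=13: input=1 -> V=8
t=14: input=1 -> V=12

Answer: 6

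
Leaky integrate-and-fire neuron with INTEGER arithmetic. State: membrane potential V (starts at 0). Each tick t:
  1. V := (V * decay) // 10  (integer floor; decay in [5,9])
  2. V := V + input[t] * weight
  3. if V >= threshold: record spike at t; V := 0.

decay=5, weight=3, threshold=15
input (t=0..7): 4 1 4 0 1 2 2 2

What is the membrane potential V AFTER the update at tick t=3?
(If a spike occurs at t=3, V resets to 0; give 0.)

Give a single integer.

Answer: 0

Derivation:
t=0: input=4 -> V=12
t=1: input=1 -> V=9
t=2: input=4 -> V=0 FIRE
t=3: input=0 -> V=0
t=4: input=1 -> V=3
t=5: input=2 -> V=7
t=6: input=2 -> V=9
t=7: input=2 -> V=10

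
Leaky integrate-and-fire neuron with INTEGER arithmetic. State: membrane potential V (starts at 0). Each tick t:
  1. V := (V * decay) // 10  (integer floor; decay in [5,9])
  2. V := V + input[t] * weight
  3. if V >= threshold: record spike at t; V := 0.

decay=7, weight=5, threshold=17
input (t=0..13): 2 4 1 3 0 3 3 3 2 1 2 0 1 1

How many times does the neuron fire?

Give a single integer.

t=0: input=2 -> V=10
t=1: input=4 -> V=0 FIRE
t=2: input=1 -> V=5
t=3: input=3 -> V=0 FIRE
t=4: input=0 -> V=0
t=5: input=3 -> V=15
t=6: input=3 -> V=0 FIRE
t=7: input=3 -> V=15
t=8: input=2 -> V=0 FIRE
t=9: input=1 -> V=5
t=10: input=2 -> V=13
t=11: input=0 -> V=9
t=12: input=1 -> V=11
t=13: input=1 -> V=12

Answer: 4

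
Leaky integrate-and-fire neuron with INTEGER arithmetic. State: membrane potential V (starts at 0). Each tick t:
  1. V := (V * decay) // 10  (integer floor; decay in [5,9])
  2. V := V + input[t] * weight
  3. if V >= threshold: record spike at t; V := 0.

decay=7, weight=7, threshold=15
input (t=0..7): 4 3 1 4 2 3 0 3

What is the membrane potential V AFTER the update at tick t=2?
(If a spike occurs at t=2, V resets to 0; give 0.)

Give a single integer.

t=0: input=4 -> V=0 FIRE
t=1: input=3 -> V=0 FIRE
t=2: input=1 -> V=7
t=3: input=4 -> V=0 FIRE
t=4: input=2 -> V=14
t=5: input=3 -> V=0 FIRE
t=6: input=0 -> V=0
t=7: input=3 -> V=0 FIRE

Answer: 7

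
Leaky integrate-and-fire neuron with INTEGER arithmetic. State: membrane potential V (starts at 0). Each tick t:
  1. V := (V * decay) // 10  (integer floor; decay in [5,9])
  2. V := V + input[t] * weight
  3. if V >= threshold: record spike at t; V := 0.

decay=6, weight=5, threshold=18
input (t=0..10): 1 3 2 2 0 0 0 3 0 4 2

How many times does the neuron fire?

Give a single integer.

t=0: input=1 -> V=5
t=1: input=3 -> V=0 FIRE
t=2: input=2 -> V=10
t=3: input=2 -> V=16
t=4: input=0 -> V=9
t=5: input=0 -> V=5
t=6: input=0 -> V=3
t=7: input=3 -> V=16
t=8: input=0 -> V=9
t=9: input=4 -> V=0 FIRE
t=10: input=2 -> V=10

Answer: 2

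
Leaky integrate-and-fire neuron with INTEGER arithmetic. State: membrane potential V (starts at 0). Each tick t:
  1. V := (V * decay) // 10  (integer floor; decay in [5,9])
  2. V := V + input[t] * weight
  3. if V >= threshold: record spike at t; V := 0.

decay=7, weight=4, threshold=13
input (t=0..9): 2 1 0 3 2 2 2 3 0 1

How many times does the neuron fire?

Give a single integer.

Answer: 3

Derivation:
t=0: input=2 -> V=8
t=1: input=1 -> V=9
t=2: input=0 -> V=6
t=3: input=3 -> V=0 FIRE
t=4: input=2 -> V=8
t=5: input=2 -> V=0 FIRE
t=6: input=2 -> V=8
t=7: input=3 -> V=0 FIRE
t=8: input=0 -> V=0
t=9: input=1 -> V=4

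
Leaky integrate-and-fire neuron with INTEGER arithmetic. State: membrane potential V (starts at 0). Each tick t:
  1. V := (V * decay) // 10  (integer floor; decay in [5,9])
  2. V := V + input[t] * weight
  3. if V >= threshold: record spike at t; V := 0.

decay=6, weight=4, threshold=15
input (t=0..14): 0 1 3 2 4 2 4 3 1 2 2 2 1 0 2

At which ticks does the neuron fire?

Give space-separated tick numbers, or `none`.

t=0: input=0 -> V=0
t=1: input=1 -> V=4
t=2: input=3 -> V=14
t=3: input=2 -> V=0 FIRE
t=4: input=4 -> V=0 FIRE
t=5: input=2 -> V=8
t=6: input=4 -> V=0 FIRE
t=7: input=3 -> V=12
t=8: input=1 -> V=11
t=9: input=2 -> V=14
t=10: input=2 -> V=0 FIRE
t=11: input=2 -> V=8
t=12: input=1 -> V=8
t=13: input=0 -> V=4
t=14: input=2 -> V=10

Answer: 3 4 6 10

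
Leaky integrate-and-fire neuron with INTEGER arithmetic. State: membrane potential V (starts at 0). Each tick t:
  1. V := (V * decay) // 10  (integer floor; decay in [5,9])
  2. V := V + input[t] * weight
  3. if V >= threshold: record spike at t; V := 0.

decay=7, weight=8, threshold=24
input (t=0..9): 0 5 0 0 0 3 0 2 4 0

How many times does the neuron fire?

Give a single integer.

t=0: input=0 -> V=0
t=1: input=5 -> V=0 FIRE
t=2: input=0 -> V=0
t=3: input=0 -> V=0
t=4: input=0 -> V=0
t=5: input=3 -> V=0 FIRE
t=6: input=0 -> V=0
t=7: input=2 -> V=16
t=8: input=4 -> V=0 FIRE
t=9: input=0 -> V=0

Answer: 3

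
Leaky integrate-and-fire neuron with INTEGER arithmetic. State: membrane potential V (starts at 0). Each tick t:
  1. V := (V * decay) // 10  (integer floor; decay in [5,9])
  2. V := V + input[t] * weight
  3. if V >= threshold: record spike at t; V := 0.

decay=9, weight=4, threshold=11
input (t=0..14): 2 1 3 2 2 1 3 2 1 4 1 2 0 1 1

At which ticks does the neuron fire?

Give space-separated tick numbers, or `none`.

t=0: input=2 -> V=8
t=1: input=1 -> V=0 FIRE
t=2: input=3 -> V=0 FIRE
t=3: input=2 -> V=8
t=4: input=2 -> V=0 FIRE
t=5: input=1 -> V=4
t=6: input=3 -> V=0 FIRE
t=7: input=2 -> V=8
t=8: input=1 -> V=0 FIRE
t=9: input=4 -> V=0 FIRE
t=10: input=1 -> V=4
t=11: input=2 -> V=0 FIRE
t=12: input=0 -> V=0
t=13: input=1 -> V=4
t=14: input=1 -> V=7

Answer: 1 2 4 6 8 9 11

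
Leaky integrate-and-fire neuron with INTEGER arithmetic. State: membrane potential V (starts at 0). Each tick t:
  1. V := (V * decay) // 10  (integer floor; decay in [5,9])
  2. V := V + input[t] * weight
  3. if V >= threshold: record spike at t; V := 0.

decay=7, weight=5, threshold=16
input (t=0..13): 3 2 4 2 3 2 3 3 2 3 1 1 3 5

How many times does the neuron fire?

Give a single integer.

t=0: input=3 -> V=15
t=1: input=2 -> V=0 FIRE
t=2: input=4 -> V=0 FIRE
t=3: input=2 -> V=10
t=4: input=3 -> V=0 FIRE
t=5: input=2 -> V=10
t=6: input=3 -> V=0 FIRE
t=7: input=3 -> V=15
t=8: input=2 -> V=0 FIRE
t=9: input=3 -> V=15
t=10: input=1 -> V=15
t=11: input=1 -> V=15
t=12: input=3 -> V=0 FIRE
t=13: input=5 -> V=0 FIRE

Answer: 7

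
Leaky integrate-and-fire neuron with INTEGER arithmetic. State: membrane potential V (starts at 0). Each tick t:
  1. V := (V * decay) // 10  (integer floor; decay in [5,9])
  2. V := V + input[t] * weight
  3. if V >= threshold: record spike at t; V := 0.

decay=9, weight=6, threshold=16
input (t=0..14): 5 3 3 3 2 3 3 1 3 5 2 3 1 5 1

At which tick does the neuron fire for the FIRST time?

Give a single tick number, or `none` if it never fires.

t=0: input=5 -> V=0 FIRE
t=1: input=3 -> V=0 FIRE
t=2: input=3 -> V=0 FIRE
t=3: input=3 -> V=0 FIRE
t=4: input=2 -> V=12
t=5: input=3 -> V=0 FIRE
t=6: input=3 -> V=0 FIRE
t=7: input=1 -> V=6
t=8: input=3 -> V=0 FIRE
t=9: input=5 -> V=0 FIRE
t=10: input=2 -> V=12
t=11: input=3 -> V=0 FIRE
t=12: input=1 -> V=6
t=13: input=5 -> V=0 FIRE
t=14: input=1 -> V=6

Answer: 0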